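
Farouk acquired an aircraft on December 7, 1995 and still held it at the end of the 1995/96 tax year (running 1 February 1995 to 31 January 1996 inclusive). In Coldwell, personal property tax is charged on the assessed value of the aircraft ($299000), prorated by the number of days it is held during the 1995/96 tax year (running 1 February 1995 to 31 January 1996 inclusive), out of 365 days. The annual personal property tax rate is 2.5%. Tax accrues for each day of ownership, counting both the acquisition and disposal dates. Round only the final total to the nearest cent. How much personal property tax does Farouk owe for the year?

Days held (December 7, 1995 – January 31, 1996): 56 out of 365
Tax = $299000 × 2.5% × 56/365 = $1146.8493

$1146.85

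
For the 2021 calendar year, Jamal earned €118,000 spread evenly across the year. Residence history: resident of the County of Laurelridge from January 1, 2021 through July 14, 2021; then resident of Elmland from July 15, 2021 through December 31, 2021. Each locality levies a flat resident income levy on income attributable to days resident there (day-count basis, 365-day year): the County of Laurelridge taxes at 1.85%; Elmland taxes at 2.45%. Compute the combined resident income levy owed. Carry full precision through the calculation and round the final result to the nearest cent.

The County of Laurelridge, January 1 – July 14, 2021: 195 days → €118,000 × 1.85% × 195/365 = €1,166.2603
Elmland, July 15 – December 31, 2021: 170 days → €118,000 × 2.45% × 170/365 = €1,346.4932
Total = €2,512.7534

€2,512.75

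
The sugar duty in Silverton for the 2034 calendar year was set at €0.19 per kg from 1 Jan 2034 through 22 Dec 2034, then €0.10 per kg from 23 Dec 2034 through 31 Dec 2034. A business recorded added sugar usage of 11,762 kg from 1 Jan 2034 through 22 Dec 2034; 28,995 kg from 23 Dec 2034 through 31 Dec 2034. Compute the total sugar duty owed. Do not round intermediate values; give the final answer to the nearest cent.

1 Jan – 22 Dec 2034: 11,762 kg at €0.19/kg → €2,234.78
23 Dec – 31 Dec 2034: 28,995 kg at €0.10/kg → €2,899.50

€5,134.28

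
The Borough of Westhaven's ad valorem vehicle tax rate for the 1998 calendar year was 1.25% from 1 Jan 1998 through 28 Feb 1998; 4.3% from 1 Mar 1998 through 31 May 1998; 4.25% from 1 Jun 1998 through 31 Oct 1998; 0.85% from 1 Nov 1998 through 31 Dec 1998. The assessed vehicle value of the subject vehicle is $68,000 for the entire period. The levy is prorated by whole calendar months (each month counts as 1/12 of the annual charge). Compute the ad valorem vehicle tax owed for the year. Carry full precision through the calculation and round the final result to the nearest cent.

$2,173.17

1 Jan – 28 Feb 1998: 2 months at 1.25% → $68,000 × 1.25% × 2/12 = $141.6667
1 Mar – 31 May 1998: 3 months at 4.3% → $68,000 × 4.3% × 3/12 = $731.0000
1 Jun – 31 Oct 1998: 5 months at 4.25% → $68,000 × 4.25% × 5/12 = $1,204.1667
1 Nov – 31 Dec 1998: 2 months at 0.85% → $68,000 × 0.85% × 2/12 = $96.3333
Total = $2,173.1667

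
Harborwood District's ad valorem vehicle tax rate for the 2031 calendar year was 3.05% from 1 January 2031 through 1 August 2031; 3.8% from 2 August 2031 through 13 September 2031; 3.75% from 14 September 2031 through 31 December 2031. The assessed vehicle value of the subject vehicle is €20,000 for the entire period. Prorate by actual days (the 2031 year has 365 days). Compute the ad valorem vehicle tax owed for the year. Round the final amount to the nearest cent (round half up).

1 January – 1 August 2031: 213 days at 3.05% → €20,000 × 3.05% × 213/365 = €355.9726
2 August – 13 September 2031: 43 days at 3.8% → €20,000 × 3.8% × 43/365 = €89.5342
14 September – 31 December 2031: 109 days at 3.75% → €20,000 × 3.75% × 109/365 = €223.9726
Total = €669.4795

€669.48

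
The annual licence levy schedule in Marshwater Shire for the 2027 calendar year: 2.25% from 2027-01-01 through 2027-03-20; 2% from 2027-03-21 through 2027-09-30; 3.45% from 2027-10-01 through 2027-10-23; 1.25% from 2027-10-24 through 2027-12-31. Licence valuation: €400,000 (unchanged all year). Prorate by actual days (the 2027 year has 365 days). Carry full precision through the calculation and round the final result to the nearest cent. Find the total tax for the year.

€8,014.79

2027-01-01 to 2027-03-20: 79 days at 2.25% → €400,000 × 2.25% × 79/365 = €1,947.9452
2027-03-21 to 2027-09-30: 194 days at 2% → €400,000 × 2% × 194/365 = €4,252.0548
2027-10-01 to 2027-10-23: 23 days at 3.45% → €400,000 × 3.45% × 23/365 = €869.5890
2027-10-24 to 2027-12-31: 69 days at 1.25% → €400,000 × 1.25% × 69/365 = €945.2055
Total = €8,014.7945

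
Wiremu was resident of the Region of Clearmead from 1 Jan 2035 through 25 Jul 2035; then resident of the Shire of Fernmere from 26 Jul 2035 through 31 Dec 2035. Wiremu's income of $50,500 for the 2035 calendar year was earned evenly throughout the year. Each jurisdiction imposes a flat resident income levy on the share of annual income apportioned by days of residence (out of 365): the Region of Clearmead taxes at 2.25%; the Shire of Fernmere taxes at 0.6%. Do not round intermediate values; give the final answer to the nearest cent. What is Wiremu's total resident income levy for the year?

$773.27

The Region of Clearmead, 1 Jan – 25 Jul 2035: 206 days → $50,500 × 2.25% × 206/365 = $641.2808
The Shire of Fernmere, 26 Jul – 31 Dec 2035: 159 days → $50,500 × 0.6% × 159/365 = $131.9918
Total = $773.2726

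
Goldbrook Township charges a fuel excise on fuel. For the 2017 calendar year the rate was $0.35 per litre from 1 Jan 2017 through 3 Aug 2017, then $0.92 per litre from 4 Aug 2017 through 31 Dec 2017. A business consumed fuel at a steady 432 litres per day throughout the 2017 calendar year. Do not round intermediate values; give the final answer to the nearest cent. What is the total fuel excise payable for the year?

1 Jan – 3 Aug 2017: 215 days × 432 litres/day = 92,880 litres at $0.35/litre → $32,508.00
4 Aug – 31 Dec 2017: 150 days × 432 litres/day = 64,800 litres at $0.92/litre → $59,616.00

$92,124.00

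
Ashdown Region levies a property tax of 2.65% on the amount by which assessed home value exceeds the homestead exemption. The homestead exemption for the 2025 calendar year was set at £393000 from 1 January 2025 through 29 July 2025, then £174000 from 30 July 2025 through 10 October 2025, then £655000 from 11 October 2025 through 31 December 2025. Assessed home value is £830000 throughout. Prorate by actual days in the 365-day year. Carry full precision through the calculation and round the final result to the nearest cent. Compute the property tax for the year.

1 January – 29 July 2025: 210 days, exemption £393000 → (£830000 − £393000) × 2.65% × 210/365 = £6662.7534
30 July – 10 October 2025: 73 days, exemption £174000 → (£830000 − £174000) × 2.65% × 73/365 = £3476.8000
11 October – 31 December 2025: 82 days, exemption £655000 → (£830000 − £655000) × 2.65% × 82/365 = £1041.8493
Total = £11181.4027

£11181.40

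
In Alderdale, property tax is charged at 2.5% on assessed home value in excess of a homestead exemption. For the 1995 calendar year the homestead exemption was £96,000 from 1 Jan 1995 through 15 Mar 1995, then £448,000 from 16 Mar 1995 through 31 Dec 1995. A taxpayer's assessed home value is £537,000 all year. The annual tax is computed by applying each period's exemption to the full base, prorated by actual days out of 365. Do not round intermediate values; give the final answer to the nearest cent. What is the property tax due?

1 Jan – 15 Mar 1995: 74 days, exemption £96,000 → (£537,000 − £96,000) × 2.5% × 74/365 = £2,235.2055
16 Mar – 31 Dec 1995: 291 days, exemption £448,000 → (£537,000 − £448,000) × 2.5% × 291/365 = £1,773.9041
Total = £4,009.1096

£4,009.11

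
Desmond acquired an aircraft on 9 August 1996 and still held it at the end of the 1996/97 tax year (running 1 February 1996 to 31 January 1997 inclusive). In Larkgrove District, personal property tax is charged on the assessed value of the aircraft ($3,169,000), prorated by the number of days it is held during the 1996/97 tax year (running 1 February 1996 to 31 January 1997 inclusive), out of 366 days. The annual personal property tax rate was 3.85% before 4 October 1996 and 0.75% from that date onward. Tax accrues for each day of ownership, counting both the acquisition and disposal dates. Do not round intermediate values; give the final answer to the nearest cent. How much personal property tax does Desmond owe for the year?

9 August – 3 October 1996: 56 days at 3.85% → $3,169,000 × 3.85% × 56/366 = $18,667.6612
4 October 1996 – 31 January 1997: 120 days at 0.75% → $3,169,000 × 0.75% × 120/366 = $7,792.6230
Total = $26,460.2842

$26,460.28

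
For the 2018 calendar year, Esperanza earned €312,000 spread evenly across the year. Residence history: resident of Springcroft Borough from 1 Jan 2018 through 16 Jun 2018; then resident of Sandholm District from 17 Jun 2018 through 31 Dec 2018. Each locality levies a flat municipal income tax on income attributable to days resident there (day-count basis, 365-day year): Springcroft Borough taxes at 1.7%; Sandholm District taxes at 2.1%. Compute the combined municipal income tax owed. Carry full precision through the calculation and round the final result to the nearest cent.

€5,981.00

Springcroft Borough, 1 Jan – 16 Jun 2018: 167 days → €312,000 × 1.7% × 167/365 = €2,426.7616
Sandholm District, 17 Jun – 31 Dec 2018: 198 days → €312,000 × 2.1% × 198/365 = €3,554.2356
Total = €5,980.9973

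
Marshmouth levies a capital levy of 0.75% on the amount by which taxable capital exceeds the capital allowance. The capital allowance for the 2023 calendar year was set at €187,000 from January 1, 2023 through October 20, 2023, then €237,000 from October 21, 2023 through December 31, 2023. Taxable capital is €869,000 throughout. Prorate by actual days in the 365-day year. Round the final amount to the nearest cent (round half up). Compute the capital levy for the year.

€5,041.03

January 1 – October 20, 2023: 293 days, exemption €187,000 → (€869,000 − €187,000) × 0.75% × 293/365 = €4,106.0137
October 21 – December 31, 2023: 72 days, exemption €237,000 → (€869,000 − €237,000) × 0.75% × 72/365 = €935.0137
Total = €5,041.0274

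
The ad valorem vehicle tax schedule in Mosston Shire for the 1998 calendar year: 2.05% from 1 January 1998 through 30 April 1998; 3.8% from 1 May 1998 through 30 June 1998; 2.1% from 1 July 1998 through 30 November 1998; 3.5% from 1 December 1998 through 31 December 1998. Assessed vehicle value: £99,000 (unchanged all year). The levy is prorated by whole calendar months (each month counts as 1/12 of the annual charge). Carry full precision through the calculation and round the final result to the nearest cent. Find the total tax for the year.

1 January – 30 April 1998: 4 months at 2.05% → £99,000 × 2.05% × 4/12 = £676.5000
1 May – 30 June 1998: 2 months at 3.8% → £99,000 × 3.8% × 2/12 = £627.0000
1 July – 30 November 1998: 5 months at 2.1% → £99,000 × 2.1% × 5/12 = £866.2500
1 December – 31 December 1998: 1 month at 3.5% → £99,000 × 3.5% × 1/12 = £288.7500
Total = £2,458.5000

£2,458.50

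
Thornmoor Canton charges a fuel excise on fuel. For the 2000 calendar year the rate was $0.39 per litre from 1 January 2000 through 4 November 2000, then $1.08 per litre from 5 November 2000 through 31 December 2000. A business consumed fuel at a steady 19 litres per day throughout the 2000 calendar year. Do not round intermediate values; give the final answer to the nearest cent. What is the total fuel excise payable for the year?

1 January – 4 November 2000: 309 days × 19 litres/day = 5,871 litres at $0.39/litre → $2,289.69
5 November – 31 December 2000: 57 days × 19 litres/day = 1,083 litres at $1.08/litre → $1,169.64

$3,459.33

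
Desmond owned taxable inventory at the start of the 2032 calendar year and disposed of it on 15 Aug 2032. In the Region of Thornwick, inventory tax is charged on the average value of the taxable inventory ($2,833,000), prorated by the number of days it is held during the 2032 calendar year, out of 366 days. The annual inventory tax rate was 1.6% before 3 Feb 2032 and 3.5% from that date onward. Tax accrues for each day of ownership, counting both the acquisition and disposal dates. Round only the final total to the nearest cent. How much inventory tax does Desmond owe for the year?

1 Jan – 2 Feb 2032: 33 days at 1.6% → $2,833,000 × 1.6% × 33/366 = $4,086.9508
3 Feb – 15 Aug 2032: 195 days at 3.5% → $2,833,000 × 3.5% × 195/366 = $52,828.4836
Total = $56,915.4344

$56,915.43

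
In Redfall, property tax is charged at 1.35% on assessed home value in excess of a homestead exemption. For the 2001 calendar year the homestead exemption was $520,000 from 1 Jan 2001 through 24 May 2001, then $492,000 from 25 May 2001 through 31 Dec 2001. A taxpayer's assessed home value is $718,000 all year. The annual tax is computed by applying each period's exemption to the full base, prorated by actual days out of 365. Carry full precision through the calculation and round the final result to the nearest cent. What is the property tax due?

$2,901.87

1 Jan – 24 May 2001: 144 days, exemption $520,000 → ($718,000 − $520,000) × 1.35% × 144/365 = $1,054.5534
25 May – 31 Dec 2001: 221 days, exemption $492,000 → ($718,000 − $492,000) × 1.35% × 221/365 = $1,847.3178
Total = $2,901.8712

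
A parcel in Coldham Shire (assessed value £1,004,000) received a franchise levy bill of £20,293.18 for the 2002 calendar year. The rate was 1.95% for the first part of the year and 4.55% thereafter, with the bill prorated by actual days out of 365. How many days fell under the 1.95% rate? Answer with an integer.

355 days

Let d = days at the first rate; then 365 − d days at the second rate.
£1,004,000 × [1.95%·d + 4.55%·(365−d)] / 365 = £20,293.18
Solving gives d = 355, so the new rate took effect on December 22, 2002.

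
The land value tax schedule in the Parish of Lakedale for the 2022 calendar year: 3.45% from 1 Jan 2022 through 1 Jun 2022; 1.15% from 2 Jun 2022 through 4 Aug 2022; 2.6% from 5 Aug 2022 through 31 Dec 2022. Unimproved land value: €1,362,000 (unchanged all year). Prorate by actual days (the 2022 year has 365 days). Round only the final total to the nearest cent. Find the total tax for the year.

€36,770.27

1 Jan – 1 Jun 2022: 152 days at 3.45% → €1,362,000 × 3.45% × 152/365 = €19,568.0219
2 Jun – 4 Aug 2022: 64 days at 1.15% → €1,362,000 × 1.15% × 64/365 = €2,746.3890
5 Aug – 31 Dec 2022: 149 days at 2.6% → €1,362,000 × 2.6% × 149/365 = €14,455.8575
Total = €36,770.2685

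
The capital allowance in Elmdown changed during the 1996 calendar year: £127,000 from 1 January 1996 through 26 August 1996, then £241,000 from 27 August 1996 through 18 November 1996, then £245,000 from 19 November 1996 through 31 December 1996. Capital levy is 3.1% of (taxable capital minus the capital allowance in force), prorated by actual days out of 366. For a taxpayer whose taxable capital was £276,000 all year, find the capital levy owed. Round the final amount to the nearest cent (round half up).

1 January – 26 August 1996: 239 days, exemption £127,000 → (£276,000 − £127,000) × 3.1% × 239/366 = £3,016.2322
27 August – 18 November 1996: 84 days, exemption £241,000 → (£276,000 − £241,000) × 3.1% × 84/366 = £249.0164
19 November – 31 December 1996: 43 days, exemption £245,000 → (£276,000 − £245,000) × 3.1% × 43/366 = £112.9044
Total = £3,378.1530

£3,378.15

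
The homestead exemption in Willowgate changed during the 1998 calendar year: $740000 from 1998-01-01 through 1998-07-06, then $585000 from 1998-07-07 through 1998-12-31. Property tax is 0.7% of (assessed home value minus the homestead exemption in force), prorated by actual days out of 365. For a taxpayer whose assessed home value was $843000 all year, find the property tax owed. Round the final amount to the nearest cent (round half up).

1998-01-01 to 1998-07-06: 187 days, exemption $740000 → ($843000 − $740000) × 0.7% × 187/365 = $369.3890
1998-07-07 to 1998-12-31: 178 days, exemption $585000 → ($843000 − $585000) × 0.7% × 178/365 = $880.7342
Total = $1250.1233

$1250.12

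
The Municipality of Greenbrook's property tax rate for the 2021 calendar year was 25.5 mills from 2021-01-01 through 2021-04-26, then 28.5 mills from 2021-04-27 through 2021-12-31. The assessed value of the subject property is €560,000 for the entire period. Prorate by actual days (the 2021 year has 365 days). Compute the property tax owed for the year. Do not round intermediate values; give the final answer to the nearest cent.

€15,426.08

2021-01-01 to 2021-04-26: 116 days at 25.5 mills → €560,000 × 2.55% × 116/365 = €4,538.3014
2021-04-27 to 2021-12-31: 249 days at 28.5 mills → €560,000 × 2.85% × 249/365 = €10,887.7808
Total = €15,426.0822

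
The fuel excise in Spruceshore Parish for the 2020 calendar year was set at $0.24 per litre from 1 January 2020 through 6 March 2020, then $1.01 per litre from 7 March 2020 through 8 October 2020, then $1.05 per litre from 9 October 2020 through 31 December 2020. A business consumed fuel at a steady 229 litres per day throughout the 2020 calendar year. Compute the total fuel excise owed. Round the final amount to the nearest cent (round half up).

$73,783.80

1 January – 6 March 2020: 66 days × 229 litres/day = 15,114 litres at $0.24/litre → $3,627.36
7 March – 8 October 2020: 216 days × 229 litres/day = 49,464 litres at $1.01/litre → $49,958.64
9 October – 31 December 2020: 84 days × 229 litres/day = 19,236 litres at $1.05/litre → $20,197.80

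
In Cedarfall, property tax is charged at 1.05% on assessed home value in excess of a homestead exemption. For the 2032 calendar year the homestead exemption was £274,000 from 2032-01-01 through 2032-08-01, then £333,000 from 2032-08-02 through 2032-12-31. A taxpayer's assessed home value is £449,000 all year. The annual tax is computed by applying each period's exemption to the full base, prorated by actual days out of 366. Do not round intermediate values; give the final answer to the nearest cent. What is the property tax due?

2032-01-01 to 2032-08-01: 214 days, exemption £274,000 → (£449,000 − £274,000) × 1.05% × 214/366 = £1,074.3852
2032-08-02 to 2032-12-31: 152 days, exemption £333,000 → (£449,000 − £333,000) × 1.05% × 152/366 = £505.8361
Total = £1,580.2213

£1,580.22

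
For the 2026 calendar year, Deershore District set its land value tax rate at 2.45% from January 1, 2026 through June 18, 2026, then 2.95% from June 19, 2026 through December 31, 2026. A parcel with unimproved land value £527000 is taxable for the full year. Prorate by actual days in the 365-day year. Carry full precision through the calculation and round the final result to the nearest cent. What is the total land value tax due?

£14326.46

January 1 – June 18, 2026: 169 days at 2.45% → £527000 × 2.45% × 169/365 = £5978.2014
June 19 – December 31, 2026: 196 days at 2.95% → £527000 × 2.95% × 196/365 = £8348.2575
Total = £14326.4589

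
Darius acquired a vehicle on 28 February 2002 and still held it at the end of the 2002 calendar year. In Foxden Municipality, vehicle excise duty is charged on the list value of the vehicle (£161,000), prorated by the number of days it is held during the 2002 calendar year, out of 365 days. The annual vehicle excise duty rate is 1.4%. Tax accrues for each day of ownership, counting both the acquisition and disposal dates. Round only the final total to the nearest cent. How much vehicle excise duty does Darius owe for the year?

£1,895.83

Days held (28 February – 31 December 2002): 307 out of 365
Tax = £161,000 × 1.4% × 307/365 = £1,895.8301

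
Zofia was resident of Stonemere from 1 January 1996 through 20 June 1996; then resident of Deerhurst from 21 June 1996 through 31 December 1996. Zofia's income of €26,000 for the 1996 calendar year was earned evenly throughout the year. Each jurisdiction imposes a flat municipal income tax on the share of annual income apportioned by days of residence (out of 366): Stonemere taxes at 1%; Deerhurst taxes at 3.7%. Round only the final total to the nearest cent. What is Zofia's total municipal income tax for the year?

€632.10

Stonemere, 1 January – 20 June 1996: 172 days → €26,000 × 1% × 172/366 = €122.1858
Deerhurst, 21 June – 31 December 1996: 194 days → €26,000 × 3.7% × 194/366 = €509.9126
Total = €632.0984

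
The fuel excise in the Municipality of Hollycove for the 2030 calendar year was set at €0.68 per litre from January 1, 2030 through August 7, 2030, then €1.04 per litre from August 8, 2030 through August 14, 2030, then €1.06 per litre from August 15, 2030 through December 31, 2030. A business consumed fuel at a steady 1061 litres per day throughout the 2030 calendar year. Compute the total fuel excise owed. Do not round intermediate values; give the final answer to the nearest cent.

€322,055.94

January 1 – August 7, 2030: 219 days × 1061 litres/day = 232,359 litres at €0.68/litre → €158,004.12
August 8 – August 14, 2030: 7 days × 1061 litres/day = 7,427 litres at €1.04/litre → €7,724.08
August 15 – December 31, 2030: 139 days × 1061 litres/day = 147,479 litres at €1.06/litre → €156,327.74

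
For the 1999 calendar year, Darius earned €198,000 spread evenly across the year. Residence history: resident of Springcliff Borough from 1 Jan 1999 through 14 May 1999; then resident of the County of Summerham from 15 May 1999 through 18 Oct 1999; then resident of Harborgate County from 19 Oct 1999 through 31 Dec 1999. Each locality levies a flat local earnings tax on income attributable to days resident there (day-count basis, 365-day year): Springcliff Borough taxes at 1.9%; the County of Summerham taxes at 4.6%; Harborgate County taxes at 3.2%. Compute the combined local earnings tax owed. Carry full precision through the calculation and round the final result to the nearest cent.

€6,583.36

Springcliff Borough, 1 Jan – 14 May 1999: 134 days → €198,000 × 1.9% × 134/365 = €1,381.1178
The County of Summerham, 15 May – 18 Oct 1999: 157 days → €198,000 × 4.6% × 157/365 = €3,917.6877
Harborgate County, 19 Oct – 31 Dec 1999: 74 days → €198,000 × 3.2% × 74/365 = €1,284.5589
Total = €6,583.3644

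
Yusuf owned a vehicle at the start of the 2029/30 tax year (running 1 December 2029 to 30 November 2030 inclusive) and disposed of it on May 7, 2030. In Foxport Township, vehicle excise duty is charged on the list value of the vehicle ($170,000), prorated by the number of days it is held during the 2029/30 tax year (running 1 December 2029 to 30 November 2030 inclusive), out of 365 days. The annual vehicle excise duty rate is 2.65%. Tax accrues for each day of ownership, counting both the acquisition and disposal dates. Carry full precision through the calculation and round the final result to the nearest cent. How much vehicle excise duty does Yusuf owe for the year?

Days held (December 1, 2029 – May 7, 2030): 158 out of 365
Tax = $170,000 × 2.65% × 158/365 = $1,950.1096

$1,950.11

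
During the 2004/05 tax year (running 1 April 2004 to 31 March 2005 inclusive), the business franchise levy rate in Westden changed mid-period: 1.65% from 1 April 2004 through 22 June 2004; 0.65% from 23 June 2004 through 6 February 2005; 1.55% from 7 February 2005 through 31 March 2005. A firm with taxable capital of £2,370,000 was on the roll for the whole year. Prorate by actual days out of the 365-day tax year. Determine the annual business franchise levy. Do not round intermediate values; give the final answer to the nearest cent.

1 April – 22 June 2004: 83 days at 1.65% → £2,370,000 × 1.65% × 83/365 = £8,892.3699
23 June 2004 – 6 February 2005: 229 days at 0.65% → £2,370,000 × 0.65% × 229/365 = £9,665.0548
7 February – 31 March 2005: 53 days at 1.55% → £2,370,000 × 1.55% × 53/365 = £5,334.1233
Total = £23,891.5479

£23,891.55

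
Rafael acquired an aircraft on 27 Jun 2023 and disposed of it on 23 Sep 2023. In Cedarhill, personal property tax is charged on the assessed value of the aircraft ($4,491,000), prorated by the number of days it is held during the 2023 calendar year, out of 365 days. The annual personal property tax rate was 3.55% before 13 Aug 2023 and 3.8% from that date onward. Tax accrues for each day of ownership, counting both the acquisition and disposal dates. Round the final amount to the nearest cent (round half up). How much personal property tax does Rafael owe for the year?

27 Jun – 12 Aug 2023: 47 days at 3.55% → $4,491,000 × 3.55% × 47/365 = $20,529.4068
13 Aug – 23 Sep 2023: 42 days at 3.8% → $4,491,000 × 3.8% × 42/365 = $19,637.3589
Total = $40,166.7658

$40,166.77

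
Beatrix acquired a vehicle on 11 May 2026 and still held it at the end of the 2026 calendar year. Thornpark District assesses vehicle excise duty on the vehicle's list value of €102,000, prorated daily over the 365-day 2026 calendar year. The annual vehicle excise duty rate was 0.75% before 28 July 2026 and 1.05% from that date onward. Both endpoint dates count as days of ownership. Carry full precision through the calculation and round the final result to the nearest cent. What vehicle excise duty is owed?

11 May – 27 July 2026: 78 days at 0.75% → €102,000 × 0.75% × 78/365 = €163.4795
28 July – 31 December 2026: 157 days at 1.05% → €102,000 × 1.05% × 157/365 = €460.6767
Total = €624.1562

€624.16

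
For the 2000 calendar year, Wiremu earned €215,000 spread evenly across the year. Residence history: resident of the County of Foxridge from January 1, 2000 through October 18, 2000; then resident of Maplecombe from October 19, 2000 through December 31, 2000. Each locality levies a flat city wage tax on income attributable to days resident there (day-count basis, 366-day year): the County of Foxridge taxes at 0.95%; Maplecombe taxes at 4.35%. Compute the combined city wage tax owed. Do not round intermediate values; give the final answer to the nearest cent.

The County of Foxridge, January 1 – October 18, 2000: 292 days → €215,000 × 0.95% × 292/366 = €1,629.5355
Maplecombe, October 19 – December 31, 2000: 74 days → €215,000 × 4.35% × 74/366 = €1,890.9426
Total = €3,520.4781

€3,520.48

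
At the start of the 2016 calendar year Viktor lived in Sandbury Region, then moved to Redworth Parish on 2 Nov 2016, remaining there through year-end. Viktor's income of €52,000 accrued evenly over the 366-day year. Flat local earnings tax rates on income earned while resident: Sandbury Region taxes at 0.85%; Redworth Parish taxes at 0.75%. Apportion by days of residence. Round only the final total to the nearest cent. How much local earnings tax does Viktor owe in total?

€433.48

Sandbury Region, 1 Jan – 1 Nov 2016: 306 days → €52,000 × 0.85% × 306/366 = €369.5410
Redworth Parish, 2 Nov – 31 Dec 2016: 60 days → €52,000 × 0.75% × 60/366 = €63.9344
Total = €433.4754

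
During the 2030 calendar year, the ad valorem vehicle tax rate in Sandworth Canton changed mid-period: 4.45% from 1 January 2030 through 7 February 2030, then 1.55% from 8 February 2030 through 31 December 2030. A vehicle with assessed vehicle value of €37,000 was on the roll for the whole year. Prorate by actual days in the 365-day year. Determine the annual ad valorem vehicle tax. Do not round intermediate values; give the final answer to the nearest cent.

€685.21

1 January – 7 February 2030: 38 days at 4.45% → €37,000 × 4.45% × 38/365 = €171.4164
8 February – 31 December 2030: 327 days at 1.55% → €37,000 × 1.55% × 327/365 = €513.7932
Total = €685.2096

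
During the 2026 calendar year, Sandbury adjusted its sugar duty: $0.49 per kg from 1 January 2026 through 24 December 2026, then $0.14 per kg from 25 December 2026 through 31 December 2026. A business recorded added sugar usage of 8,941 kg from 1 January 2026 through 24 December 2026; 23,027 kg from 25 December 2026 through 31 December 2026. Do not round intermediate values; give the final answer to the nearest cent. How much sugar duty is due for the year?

$7,604.87

1 January – 24 December 2026: 8,941 kg at $0.49/kg → $4,381.09
25 December – 31 December 2026: 23,027 kg at $0.14/kg → $3,223.78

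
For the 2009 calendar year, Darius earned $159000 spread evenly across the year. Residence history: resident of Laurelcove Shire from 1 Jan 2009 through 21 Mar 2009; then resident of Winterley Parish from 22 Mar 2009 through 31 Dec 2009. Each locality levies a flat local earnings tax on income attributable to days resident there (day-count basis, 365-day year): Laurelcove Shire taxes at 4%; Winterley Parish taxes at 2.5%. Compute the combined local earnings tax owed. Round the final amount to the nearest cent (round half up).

Laurelcove Shire, 1 Jan – 21 Mar 2009: 80 days → $159000 × 4% × 80/365 = $1393.9726
Winterley Parish, 22 Mar – 31 Dec 2009: 285 days → $159000 × 2.5% × 285/365 = $3103.7671
Total = $4497.7397

$4497.74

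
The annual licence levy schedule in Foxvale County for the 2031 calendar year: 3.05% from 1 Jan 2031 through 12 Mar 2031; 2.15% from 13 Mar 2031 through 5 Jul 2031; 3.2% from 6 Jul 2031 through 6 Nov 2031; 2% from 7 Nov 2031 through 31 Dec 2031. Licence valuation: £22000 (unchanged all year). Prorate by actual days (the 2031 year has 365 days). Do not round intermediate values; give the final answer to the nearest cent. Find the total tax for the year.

1 Jan – 12 Mar 2031: 71 days at 3.05% → £22000 × 3.05% × 71/365 = £130.5233
13 Mar – 5 Jul 2031: 115 days at 2.15% → £22000 × 2.15% × 115/365 = £149.0274
6 Jul – 6 Nov 2031: 124 days at 3.2% → £22000 × 3.2% × 124/365 = £239.1671
7 Nov – 31 Dec 2031: 55 days at 2% → £22000 × 2% × 55/365 = £66.3014
Total = £585.0192

£585.02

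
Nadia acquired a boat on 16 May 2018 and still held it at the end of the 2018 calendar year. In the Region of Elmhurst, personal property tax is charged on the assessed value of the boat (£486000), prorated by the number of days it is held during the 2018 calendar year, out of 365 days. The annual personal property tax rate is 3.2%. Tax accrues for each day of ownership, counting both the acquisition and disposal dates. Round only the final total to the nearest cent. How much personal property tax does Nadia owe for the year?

Days held (16 May – 31 December 2018): 230 out of 365
Tax = £486000 × 3.2% × 230/365 = £9799.8904

£9799.89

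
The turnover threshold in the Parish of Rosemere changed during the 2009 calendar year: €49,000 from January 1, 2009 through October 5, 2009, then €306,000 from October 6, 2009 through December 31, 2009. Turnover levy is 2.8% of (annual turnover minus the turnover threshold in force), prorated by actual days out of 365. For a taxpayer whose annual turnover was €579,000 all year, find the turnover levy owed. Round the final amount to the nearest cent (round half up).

€13,124.79

January 1 – October 5, 2009: 278 days, exemption €49,000 → (€579,000 − €49,000) × 2.8% × 278/365 = €11,302.7945
October 6 – December 31, 2009: 87 days, exemption €306,000 → (€579,000 − €306,000) × 2.8% × 87/365 = €1,821.9945
Total = €13,124.7890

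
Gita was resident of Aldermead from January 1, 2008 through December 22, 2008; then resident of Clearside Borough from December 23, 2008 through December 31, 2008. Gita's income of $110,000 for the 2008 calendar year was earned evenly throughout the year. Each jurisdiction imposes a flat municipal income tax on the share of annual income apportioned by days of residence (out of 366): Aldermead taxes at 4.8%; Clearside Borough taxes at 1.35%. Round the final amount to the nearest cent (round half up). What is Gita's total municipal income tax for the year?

Aldermead, January 1 – December 22, 2008: 357 days → $110,000 × 4.8% × 357/366 = $5,150.1639
Clearside Borough, December 23 – December 31, 2008: 9 days → $110,000 × 1.35% × 9/366 = $36.5164
Total = $5,186.6803

$5,186.68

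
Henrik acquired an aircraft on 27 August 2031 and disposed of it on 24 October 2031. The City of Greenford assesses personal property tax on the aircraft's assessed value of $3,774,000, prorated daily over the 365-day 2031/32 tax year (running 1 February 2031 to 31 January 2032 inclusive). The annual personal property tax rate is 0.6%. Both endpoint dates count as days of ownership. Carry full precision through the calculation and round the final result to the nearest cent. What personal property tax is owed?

Days held (27 August – 24 October 2031): 59 out of 365
Tax = $3,774,000 × 0.6% × 59/365 = $3,660.2630

$3,660.26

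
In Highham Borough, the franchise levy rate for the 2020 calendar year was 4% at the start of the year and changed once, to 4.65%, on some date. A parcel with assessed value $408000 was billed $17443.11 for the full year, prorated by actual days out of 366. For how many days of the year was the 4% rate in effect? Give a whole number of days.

Let d = days at the first rate; then 366 − d days at the second rate.
$408000 × [4%·d + 4.65%·(366−d)] / 366 = $17443.11
Solving gives d = 211, so the new rate took effect on 30 Jul 2020.

211 days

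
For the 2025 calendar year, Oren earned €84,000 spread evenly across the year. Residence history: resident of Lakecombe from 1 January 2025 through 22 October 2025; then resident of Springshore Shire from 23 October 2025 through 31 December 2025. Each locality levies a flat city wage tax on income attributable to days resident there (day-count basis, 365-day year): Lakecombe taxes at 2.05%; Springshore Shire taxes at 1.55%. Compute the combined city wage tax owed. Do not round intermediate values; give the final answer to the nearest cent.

Lakecombe, 1 January – 22 October 2025: 295 days → €84,000 × 2.05% × 295/365 = €1,391.7534
Springshore Shire, 23 October – 31 December 2025: 70 days → €84,000 × 1.55% × 70/365 = €249.6986
Total = €1,641.4521

€1,641.45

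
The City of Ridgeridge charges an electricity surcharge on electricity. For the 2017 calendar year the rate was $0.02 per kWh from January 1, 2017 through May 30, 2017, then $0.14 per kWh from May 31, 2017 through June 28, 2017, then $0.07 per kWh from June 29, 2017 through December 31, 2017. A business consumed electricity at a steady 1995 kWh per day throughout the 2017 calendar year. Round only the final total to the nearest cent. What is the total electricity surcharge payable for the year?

$40,059.60

January 1 – May 30, 2017: 150 days × 1995 kWh/day = 299,250 kWh at $0.02/kWh → $5,985.00
May 31 – June 28, 2017: 29 days × 1995 kWh/day = 57,855 kWh at $0.14/kWh → $8,099.70
June 29 – December 31, 2017: 186 days × 1995 kWh/day = 371,070 kWh at $0.07/kWh → $25,974.90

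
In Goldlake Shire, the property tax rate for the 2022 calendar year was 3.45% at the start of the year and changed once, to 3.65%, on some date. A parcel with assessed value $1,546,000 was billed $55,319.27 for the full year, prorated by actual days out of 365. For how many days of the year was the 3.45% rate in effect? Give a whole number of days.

Let d = days at the first rate; then 365 − d days at the second rate.
$1,546,000 × [3.45%·d + 3.65%·(365−d)] / 365 = $55,319.27
Solving gives d = 131, so the new rate took effect on 12 May 2022.

131 days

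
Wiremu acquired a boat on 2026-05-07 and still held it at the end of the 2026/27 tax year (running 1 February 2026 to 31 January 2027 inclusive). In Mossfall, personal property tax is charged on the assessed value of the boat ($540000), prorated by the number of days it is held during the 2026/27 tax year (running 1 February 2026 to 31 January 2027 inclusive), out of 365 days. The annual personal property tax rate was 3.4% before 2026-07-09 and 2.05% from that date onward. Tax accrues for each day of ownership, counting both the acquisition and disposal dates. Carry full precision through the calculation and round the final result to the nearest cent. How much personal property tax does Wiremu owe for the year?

$9447.04

2026-05-07 to 2026-07-08: 63 days at 3.4% → $540000 × 3.4% × 63/365 = $3168.9863
2026-07-09 to 2027-01-31: 207 days at 2.05% → $540000 × 2.05% × 207/365 = $6278.0548
Total = $9447.0411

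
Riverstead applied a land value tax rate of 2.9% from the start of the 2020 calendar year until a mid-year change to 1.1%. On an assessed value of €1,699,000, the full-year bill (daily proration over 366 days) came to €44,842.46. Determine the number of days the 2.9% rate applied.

313 days

Let d = days at the first rate; then 366 − d days at the second rate.
€1,699,000 × [2.9%·d + 1.1%·(366−d)] / 366 = €44,842.46
Solving gives d = 313, so the new rate took effect on 9 Nov 2020.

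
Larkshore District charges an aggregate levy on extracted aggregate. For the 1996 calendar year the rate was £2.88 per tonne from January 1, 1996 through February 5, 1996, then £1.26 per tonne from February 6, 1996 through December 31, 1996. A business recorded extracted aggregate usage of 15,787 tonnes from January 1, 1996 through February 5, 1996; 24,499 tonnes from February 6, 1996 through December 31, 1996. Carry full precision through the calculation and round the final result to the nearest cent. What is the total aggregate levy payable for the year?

£76,335.30

January 1 – February 5, 1996: 15,787 tonnes at £2.88/tonne → £45,466.56
February 6 – December 31, 1996: 24,499 tonnes at £1.26/tonne → £30,868.74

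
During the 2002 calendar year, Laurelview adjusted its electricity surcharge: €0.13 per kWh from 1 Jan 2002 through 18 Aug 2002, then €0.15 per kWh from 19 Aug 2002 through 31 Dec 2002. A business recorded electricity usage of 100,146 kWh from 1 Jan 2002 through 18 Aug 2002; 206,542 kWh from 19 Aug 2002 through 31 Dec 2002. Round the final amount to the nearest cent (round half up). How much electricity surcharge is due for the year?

€44000.28

1 Jan – 18 Aug 2002: 100,146 kWh at €0.13/kWh → €13018.98
19 Aug – 31 Dec 2002: 206,542 kWh at €0.15/kWh → €30981.30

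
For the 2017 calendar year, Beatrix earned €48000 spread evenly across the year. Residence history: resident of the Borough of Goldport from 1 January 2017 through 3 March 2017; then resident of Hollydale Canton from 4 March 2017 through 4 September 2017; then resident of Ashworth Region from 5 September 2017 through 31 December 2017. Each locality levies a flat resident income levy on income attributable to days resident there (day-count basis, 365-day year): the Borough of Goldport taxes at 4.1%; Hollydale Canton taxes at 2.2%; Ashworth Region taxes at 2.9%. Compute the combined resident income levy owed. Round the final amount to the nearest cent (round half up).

€1319.54

The Borough of Goldport, 1 January – 3 March 2017: 62 days → €48000 × 4.1% × 62/365 = €334.2904
Hollydale Canton, 4 March – 4 September 2017: 185 days → €48000 × 2.2% × 185/365 = €535.2329
Ashworth Region, 5 September – 31 December 2017: 118 days → €48000 × 2.9% × 118/365 = €450.0164
Total = €1319.5397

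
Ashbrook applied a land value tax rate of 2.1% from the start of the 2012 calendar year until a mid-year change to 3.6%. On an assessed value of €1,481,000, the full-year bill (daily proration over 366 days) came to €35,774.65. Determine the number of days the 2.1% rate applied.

289 days

Let d = days at the first rate; then 366 − d days at the second rate.
€1,481,000 × [2.1%·d + 3.6%·(366−d)] / 366 = €35,774.65
Solving gives d = 289, so the new rate took effect on 16 Oct 2012.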